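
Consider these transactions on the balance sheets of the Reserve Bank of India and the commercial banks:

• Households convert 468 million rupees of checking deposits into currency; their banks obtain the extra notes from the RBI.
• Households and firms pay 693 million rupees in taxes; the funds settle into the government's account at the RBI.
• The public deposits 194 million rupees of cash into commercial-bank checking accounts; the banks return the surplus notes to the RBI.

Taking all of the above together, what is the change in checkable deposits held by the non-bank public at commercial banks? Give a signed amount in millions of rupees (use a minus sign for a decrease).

-967 million

Currency withdrawal 468 million rupees: non-bank counterparties' bank balances fall → −468M.
Government account inflow 693 million rupees: non-bank counterparties' bank balances fall → −693M.
Currency deposit 194 million rupees: non-bank counterparties' bank balances rise → +194M.
Net: −468 − 693 + 194 = -967 million.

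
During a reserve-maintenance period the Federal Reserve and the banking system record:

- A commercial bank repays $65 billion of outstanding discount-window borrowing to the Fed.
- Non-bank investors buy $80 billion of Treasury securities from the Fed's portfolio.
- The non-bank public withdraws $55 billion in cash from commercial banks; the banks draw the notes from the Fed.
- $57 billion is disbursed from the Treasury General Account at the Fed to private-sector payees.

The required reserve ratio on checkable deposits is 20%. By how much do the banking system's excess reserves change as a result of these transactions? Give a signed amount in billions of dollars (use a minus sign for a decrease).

-$127.4 billion

Discount-window repayment $65 billion: reserves −$65B, deposits 0.
Asset sale (to non-banks) $80 billion: reserves −$80B, deposits −$80B.
Currency withdrawal $55 billion: reserves −$55B, deposits −$55B.
Government spending $57 billion: reserves +$57B, deposits +$57B.
Totals: Δreserves = −$143B, Δdeposits = −$78B.
Δrequired reserves = 20% × −$78B = −$15.6B.
Δexcess reserves = Δreserves − Δrequired = −$143B − (−$15.6B) = -$127.4 billion.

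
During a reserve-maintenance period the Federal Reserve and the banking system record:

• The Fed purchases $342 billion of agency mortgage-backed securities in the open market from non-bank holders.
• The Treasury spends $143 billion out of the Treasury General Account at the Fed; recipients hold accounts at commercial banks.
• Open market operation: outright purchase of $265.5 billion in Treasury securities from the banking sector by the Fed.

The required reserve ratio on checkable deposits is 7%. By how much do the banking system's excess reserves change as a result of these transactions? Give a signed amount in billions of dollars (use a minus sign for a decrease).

Asset purchase (from non-banks) $342 billion: reserves +$342B, deposits +$342B.
Government spending $143 billion: reserves +$143B, deposits +$143B.
OMO purchase (from banks) $265.5 billion: reserves +$265.5B, deposits 0.
Totals: Δreserves = +$750.5B, Δdeposits = +$485B.
Δrequired reserves = 7% × +$485B = +$33.95B.
Δexcess reserves = Δreserves − Δrequired = +$750.5B − (+$33.95B) = +$716.55 billion.

+$716.55 billion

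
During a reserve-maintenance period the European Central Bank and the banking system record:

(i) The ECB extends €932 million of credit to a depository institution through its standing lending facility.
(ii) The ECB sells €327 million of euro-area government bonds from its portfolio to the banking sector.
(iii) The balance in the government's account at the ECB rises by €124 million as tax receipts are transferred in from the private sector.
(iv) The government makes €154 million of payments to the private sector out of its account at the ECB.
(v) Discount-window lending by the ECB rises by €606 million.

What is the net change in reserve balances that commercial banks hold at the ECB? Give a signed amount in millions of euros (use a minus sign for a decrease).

+€1241 million

Discount-window loan €932 million: the loan is credited to the bank's reserve account → +€932M.
OMO sale (to banks) €327 million: the buying banks pay out of their reserve balances → −€327M.
Government account inflow €124 million: funds move from bank reserves into the government account → −€124M.
Government spending €154 million: government payments flow into bank reserve accounts → +€154M.
Discount-window loan €606 million: the loan is credited to the bank's reserve account → +€606M.
Net: 932 − 327 − 124 + 154 + 606 = +€1241 million.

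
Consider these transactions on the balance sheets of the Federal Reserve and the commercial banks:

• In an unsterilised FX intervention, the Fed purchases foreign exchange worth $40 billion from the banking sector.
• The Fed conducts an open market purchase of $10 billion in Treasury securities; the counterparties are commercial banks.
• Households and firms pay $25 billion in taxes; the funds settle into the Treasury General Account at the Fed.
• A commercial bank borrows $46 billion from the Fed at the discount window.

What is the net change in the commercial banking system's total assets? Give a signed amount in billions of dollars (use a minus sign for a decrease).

+$21 billion

Fed balance sheet:
  Assets:      Securities +$10B, Loans to banks +$46B, Foreign assets +$40B
  Liabilities: Bank reserves +$71B, Government deposits +$25B
Commercial banking system:
  Assets:      Reserves at CB +$71B, Securities −$10B, Foreign assets −$40B
  Liabilities: Checkable deposits −$25B, Borrowings from CB +$46B
Change in total bank assets = +$21 billion.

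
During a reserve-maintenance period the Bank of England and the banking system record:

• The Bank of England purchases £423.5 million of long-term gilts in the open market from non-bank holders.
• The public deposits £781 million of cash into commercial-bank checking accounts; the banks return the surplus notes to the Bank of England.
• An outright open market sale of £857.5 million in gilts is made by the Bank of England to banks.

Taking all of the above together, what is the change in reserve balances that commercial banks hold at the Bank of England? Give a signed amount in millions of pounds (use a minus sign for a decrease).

+£347 million

Asset purchase (from non-banks) £423.5 million: the Bank of England pays by crediting reserve accounts → +£423.5M.
Currency deposit £781 million: returned notes are swapped for reserve credit → +£781M.
OMO sale (to banks) £857.5 million: the buying banks pay out of their reserve balances → −£857.5M.
Net: 423.5 + 781 − 857.5 = +£347 million.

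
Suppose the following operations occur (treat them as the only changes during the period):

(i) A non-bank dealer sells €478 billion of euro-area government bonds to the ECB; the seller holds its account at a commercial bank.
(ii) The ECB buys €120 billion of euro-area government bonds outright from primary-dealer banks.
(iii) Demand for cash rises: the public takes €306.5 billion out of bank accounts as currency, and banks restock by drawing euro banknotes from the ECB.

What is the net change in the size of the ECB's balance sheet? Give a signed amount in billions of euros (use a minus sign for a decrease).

+€598 billion

ECB balance sheet:
  Assets:      Securities +€598B
  Liabilities: Bank reserves +€291.5B, Currency in circulation +€306.5B
Change in total ECB assets = +€598 billion.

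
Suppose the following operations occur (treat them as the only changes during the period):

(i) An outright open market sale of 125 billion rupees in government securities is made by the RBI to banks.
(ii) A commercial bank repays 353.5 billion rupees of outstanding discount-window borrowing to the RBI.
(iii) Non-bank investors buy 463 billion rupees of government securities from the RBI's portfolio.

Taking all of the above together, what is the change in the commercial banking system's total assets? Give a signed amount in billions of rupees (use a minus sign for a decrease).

-816.5 billion

OMO sale (to banks) 125 billion rupees: just an asset swap on bank balance sheets → 0.
Discount-window repayment 353.5 billion rupees: bank balance sheets shrink → −353.5B.
Asset sale (to non-banks) 463 billion rupees: bank balance sheets shrink → −463B.
Net: 0 − 353.5 − 463 = -816.5 billion.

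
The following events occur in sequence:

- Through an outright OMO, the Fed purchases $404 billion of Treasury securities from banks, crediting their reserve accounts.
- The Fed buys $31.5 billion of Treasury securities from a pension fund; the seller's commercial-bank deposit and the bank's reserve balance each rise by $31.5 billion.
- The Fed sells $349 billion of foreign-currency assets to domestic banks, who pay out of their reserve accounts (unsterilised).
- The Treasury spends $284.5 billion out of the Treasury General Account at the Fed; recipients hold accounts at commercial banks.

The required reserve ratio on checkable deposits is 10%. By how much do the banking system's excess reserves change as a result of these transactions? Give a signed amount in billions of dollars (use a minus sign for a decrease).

+$339.4 billion

OMO purchase (from banks) $404 billion: reserves +$404B, deposits 0.
Asset purchase (from non-banks) $31.5 billion: reserves +$31.5B, deposits +$31.5B.
FX sale $349 billion: reserves −$349B, deposits 0.
Government spending $284.5 billion: reserves +$284.5B, deposits +$284.5B.
Totals: Δreserves = +$371B, Δdeposits = +$316B.
Δrequired reserves = 10% × +$316B = +$31.6B.
Δexcess reserves = Δreserves − Δrequired = +$371B − (+$31.6B) = +$339.4 billion.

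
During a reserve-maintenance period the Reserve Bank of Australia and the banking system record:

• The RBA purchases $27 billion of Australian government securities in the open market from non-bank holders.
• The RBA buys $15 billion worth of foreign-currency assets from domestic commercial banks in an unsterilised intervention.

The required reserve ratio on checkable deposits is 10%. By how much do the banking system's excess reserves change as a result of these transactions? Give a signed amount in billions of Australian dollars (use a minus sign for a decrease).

Asset purchase (from non-banks) $27 billion: reserves +$27B, deposits +$27B.
FX purchase $15 billion: reserves +$15B, deposits 0.
Totals: Δreserves = +$42B, Δdeposits = +$27B.
Δrequired reserves = 10% × +$27B = +$2.7B.
Δexcess reserves = Δreserves − Δrequired = +$42B − (+$2.7B) = +$39.3 billion.

+$39.3 billion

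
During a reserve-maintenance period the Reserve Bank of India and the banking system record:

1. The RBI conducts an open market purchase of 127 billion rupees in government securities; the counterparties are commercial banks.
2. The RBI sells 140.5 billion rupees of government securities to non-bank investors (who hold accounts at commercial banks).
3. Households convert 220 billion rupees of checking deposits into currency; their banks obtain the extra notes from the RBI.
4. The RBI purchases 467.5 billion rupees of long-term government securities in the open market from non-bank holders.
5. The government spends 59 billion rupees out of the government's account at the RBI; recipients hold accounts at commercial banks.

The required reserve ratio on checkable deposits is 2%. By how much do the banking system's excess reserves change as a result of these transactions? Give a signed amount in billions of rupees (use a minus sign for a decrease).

OMO purchase (from banks) 127 billion rupees: reserves +127B, deposits 0.
Asset sale (to non-banks) 140.5 billion rupees: reserves −140.5B, deposits −140.5B.
Currency withdrawal 220 billion rupees: reserves −220B, deposits −220B.
Asset purchase (from non-banks) 467.5 billion rupees: reserves +467.5B, deposits +467.5B.
Government spending 59 billion rupees: reserves +59B, deposits +59B.
Totals: Δreserves = +293B, Δdeposits = +166B.
Δrequired reserves = 2% × +166B = +3.32B.
Δexcess reserves = Δreserves − Δrequired = +293B − (+3.32B) = +289.68 billion.

+289.68 billion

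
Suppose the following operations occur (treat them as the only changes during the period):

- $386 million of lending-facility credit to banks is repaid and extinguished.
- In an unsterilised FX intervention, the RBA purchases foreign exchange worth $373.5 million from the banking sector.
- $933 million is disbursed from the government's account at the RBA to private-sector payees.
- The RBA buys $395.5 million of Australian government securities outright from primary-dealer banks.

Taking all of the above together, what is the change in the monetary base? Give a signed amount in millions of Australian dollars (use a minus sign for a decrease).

+$1316 million

Discount-window repayment $386 million: RBA balance sheet contracts → −$386M.
FX purchase $373.5 million: RBA balance sheet expands → +$373.5M.
Government spending $933 million: a non-base liability converts back to reserves → +$933M.
OMO purchase (from banks) $395.5 million: RBA balance sheet expands → +$395.5M.
Net: −386 + 373.5 + 933 + 395.5 = +$1316 million.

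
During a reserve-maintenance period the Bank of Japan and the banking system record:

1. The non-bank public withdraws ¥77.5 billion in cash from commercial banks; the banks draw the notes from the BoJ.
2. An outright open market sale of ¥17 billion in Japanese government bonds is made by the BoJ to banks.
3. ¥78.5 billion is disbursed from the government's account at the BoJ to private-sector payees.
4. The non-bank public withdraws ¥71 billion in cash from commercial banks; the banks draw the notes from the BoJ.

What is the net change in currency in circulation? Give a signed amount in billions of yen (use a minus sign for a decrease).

+¥148.5 billion

Currency withdrawal ¥77.5 billion: notes leave the central bank → +¥77.5B.
OMO sale (to banks) ¥17 billion: no currency enters or leaves circulation → 0.
Government spending ¥78.5 billion: no currency enters or leaves circulation → 0.
Currency withdrawal ¥71 billion: notes leave the central bank → +¥71B.
Net: 77.5 + 0 + 0 + 71 = +¥148.5 billion.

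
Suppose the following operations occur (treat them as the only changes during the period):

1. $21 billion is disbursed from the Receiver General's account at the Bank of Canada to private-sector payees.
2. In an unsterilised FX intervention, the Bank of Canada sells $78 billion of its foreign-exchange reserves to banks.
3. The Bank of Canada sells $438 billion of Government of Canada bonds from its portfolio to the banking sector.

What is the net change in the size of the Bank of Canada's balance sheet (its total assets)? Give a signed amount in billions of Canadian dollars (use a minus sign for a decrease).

-$516 billion

Bank of Canada balance sheet:
  Assets:      Securities −$438B, Foreign assets −$78B
  Liabilities: Bank reserves −$495B, Government deposits −$21B
Change in total Bank of Canada assets = -$516 billion.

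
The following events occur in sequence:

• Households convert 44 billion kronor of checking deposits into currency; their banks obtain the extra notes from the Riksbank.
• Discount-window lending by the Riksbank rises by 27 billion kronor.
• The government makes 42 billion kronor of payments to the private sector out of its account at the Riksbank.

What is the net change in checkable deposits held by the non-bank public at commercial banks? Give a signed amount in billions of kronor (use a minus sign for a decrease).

-2 billion

Currency withdrawal 44 billion kronor: non-bank counterparties' bank balances fall → −44B.
Discount-window loan 27 billion kronor: the counterparty is a bank, so public deposits are unchanged → 0.
Government spending 42 billion kronor: non-bank counterparties' bank balances rise → +42B.
Net: −44 + 0 + 42 = -2 billion.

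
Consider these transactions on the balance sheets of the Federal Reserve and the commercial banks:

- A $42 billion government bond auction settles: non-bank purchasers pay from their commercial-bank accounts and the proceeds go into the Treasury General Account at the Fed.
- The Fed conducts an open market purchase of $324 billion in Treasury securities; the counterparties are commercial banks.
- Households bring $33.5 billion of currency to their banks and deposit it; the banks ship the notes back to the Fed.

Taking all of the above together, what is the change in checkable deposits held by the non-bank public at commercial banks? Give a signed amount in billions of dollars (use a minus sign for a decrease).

Government account inflow $42 billion: non-bank counterparties' bank balances fall → −$42B.
OMO purchase (from banks) $324 billion: the counterparty is a bank, so public deposits are unchanged → 0.
Currency deposit $33.5 billion: non-bank counterparties' bank balances rise → +$33.5B.
Net: −42 + 0 + 33.5 = -$8.5 billion.

-$8.5 billion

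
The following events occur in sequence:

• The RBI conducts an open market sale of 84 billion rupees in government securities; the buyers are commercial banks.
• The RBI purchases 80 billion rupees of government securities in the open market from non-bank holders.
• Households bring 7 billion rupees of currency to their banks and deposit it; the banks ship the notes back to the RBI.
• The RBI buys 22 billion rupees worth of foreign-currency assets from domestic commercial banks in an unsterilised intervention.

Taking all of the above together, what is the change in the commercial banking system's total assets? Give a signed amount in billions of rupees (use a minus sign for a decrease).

+87 billion

OMO sale (to banks) 84 billion rupees: just an asset swap on bank balance sheets → 0.
Asset purchase (from non-banks) 80 billion rupees: bank balance sheets expand → +80B.
Currency deposit 7 billion rupees: bank balance sheets expand → +7B.
FX purchase 22 billion rupees: just an asset swap on bank balance sheets → 0.
Net: 0 + 80 + 7 + 0 = +87 billion.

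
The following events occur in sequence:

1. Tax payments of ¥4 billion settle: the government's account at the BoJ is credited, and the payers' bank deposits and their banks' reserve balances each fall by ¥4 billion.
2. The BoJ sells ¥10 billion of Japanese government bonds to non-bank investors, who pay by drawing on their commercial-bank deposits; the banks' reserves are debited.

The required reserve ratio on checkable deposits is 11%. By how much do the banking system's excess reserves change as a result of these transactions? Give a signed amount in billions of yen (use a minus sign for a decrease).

Government account inflow ¥4 billion: reserves −¥4B, deposits −¥4B.
Asset sale (to non-banks) ¥10 billion: reserves −¥10B, deposits −¥10B.
Totals: Δreserves = −¥14B, Δdeposits = −¥14B.
Δrequired reserves = 11% × −¥14B = −¥1.54B.
Δexcess reserves = Δreserves − Δrequired = −¥14B − (−¥1.54B) = -¥12.46 billion.

-¥12.46 billion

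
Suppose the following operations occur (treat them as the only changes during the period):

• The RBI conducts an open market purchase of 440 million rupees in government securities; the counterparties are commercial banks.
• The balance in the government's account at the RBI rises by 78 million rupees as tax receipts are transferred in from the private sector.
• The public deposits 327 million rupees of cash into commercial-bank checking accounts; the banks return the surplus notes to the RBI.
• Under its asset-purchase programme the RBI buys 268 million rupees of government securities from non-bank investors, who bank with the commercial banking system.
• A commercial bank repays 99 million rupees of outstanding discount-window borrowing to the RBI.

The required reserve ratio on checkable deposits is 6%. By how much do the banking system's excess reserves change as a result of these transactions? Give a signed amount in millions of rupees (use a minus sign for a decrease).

+826.98 million

OMO purchase (from banks) 440 million rupees: reserves +440M, deposits 0.
Government account inflow 78 million rupees: reserves −78M, deposits −78M.
Currency deposit 327 million rupees: reserves +327M, deposits +327M.
Asset purchase (from non-banks) 268 million rupees: reserves +268M, deposits +268M.
Discount-window repayment 99 million rupees: reserves −99M, deposits 0.
Totals: Δreserves = +858M, Δdeposits = +517M.
Δrequired reserves = 6% × +517M = +31.02M.
Δexcess reserves = Δreserves − Δrequired = +858M − (+31.02M) = +826.98 million.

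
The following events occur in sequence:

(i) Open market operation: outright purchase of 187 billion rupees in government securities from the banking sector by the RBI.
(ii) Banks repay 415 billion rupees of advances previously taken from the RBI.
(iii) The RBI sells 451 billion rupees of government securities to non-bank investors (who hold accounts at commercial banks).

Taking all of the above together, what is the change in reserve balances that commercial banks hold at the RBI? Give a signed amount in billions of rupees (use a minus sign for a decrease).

-679 billion

RBI balance sheet:
  Assets:      Securities −264B, Loans to banks −415B
  Liabilities: Bank reserves −679B
Commercial banking system:
  Assets:      Reserves at CB −679B, Securities −187B
  Liabilities: Checkable deposits −451B, Borrowings from CB −415B
So the change in reserve balances that commercial banks hold at the RBI is -679 billion.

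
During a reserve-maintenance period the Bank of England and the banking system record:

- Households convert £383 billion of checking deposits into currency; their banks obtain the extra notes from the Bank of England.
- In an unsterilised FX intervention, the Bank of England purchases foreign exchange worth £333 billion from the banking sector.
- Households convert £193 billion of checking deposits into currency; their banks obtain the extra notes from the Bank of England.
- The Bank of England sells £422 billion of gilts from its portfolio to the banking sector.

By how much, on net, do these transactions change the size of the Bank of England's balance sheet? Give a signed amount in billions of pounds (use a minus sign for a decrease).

Bank of England balance sheet:
  Assets:      Securities −£422B, Foreign assets +£333B
  Liabilities: Bank reserves −£665B, Currency in circulation +£576B
Commercial banking system:
  Assets:      Reserves at CB −£665B, Securities +£422B, Foreign assets −£333B
  Liabilities: Checkable deposits −£576B
Change in total Bank of England assets = -£89 billion.

-£89 billion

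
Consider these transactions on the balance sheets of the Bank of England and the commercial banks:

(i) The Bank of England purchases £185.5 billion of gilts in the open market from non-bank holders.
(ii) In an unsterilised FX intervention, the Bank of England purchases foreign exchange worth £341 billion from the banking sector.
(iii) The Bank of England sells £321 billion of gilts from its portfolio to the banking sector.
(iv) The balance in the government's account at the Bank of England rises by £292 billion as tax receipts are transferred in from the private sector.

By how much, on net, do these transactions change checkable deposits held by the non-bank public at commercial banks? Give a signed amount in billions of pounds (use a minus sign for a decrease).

-£106.5 billion

Asset purchase (from non-banks) £185.5 billion: non-bank counterparties' bank balances rise → +£185.5B.
FX purchase £341 billion: the counterparty is a bank, so public deposits are unchanged → 0.
OMO sale (to banks) £321 billion: the counterparty is a bank, so public deposits are unchanged → 0.
Government account inflow £292 billion: non-bank counterparties' bank balances fall → −£292B.
Net: 185.5 + 0 + 0 − 292 = -£106.5 billion.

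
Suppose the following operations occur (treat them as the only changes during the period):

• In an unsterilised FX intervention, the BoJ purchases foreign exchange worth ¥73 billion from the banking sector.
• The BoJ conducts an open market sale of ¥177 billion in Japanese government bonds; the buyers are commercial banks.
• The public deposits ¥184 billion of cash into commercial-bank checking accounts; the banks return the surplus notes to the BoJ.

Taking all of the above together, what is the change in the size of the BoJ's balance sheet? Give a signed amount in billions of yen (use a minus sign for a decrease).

FX purchase ¥73 billion: a BoJ asset is acquired → +¥73B.
OMO sale (to banks) ¥177 billion: a BoJ asset is shed → −¥177B.
Currency deposit ¥184 billion: only the composition of liabilities changes → 0.
Net: 73 − 177 + 0 = -¥104 billion.

-¥104 billion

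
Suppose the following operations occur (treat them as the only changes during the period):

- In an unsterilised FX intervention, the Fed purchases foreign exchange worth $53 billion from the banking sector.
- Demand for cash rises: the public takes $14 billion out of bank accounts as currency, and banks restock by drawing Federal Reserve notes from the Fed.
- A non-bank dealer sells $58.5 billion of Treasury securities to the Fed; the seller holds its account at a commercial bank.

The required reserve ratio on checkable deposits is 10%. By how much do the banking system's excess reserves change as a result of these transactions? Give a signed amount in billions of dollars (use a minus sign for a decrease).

+$93.05 billion

FX purchase $53 billion: reserves +$53B, deposits 0.
Currency withdrawal $14 billion: reserves −$14B, deposits −$14B.
Asset purchase (from non-banks) $58.5 billion: reserves +$58.5B, deposits +$58.5B.
Totals: Δreserves = +$97.5B, Δdeposits = +$44.5B.
Δrequired reserves = 10% × +$44.5B = +$4.45B.
Δexcess reserves = Δreserves − Δrequired = +$97.5B − (+$4.45B) = +$93.05 billion.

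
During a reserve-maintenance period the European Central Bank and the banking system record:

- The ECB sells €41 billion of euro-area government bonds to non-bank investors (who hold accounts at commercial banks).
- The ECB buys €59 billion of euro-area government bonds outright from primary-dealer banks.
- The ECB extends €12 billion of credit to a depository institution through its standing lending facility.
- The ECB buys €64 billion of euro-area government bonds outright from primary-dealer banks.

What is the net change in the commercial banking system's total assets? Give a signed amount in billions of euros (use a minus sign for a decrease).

Asset sale (to non-banks) €41 billion: bank balance sheets shrink → −€41B.
OMO purchase (from banks) €59 billion: just an asset swap on bank balance sheets → 0.
Discount-window loan €12 billion: bank balance sheets expand → +€12B.
OMO purchase (from banks) €64 billion: just an asset swap on bank balance sheets → 0.
Net: −41 + 0 + 12 + 0 = -€29 billion.

-€29 billion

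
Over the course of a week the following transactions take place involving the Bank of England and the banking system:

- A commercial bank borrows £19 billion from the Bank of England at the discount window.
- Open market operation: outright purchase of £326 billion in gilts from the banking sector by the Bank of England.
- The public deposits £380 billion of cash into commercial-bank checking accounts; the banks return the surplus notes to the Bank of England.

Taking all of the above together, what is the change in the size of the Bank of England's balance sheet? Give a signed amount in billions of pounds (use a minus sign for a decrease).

Discount-window loan £19 billion: a Bank of England asset is acquired → +£19B.
OMO purchase (from banks) £326 billion: a Bank of England asset is acquired → +£326B.
Currency deposit £380 billion: only the composition of liabilities changes → 0.
Net: 19 + 326 + 0 = +£345 billion.

+£345 billion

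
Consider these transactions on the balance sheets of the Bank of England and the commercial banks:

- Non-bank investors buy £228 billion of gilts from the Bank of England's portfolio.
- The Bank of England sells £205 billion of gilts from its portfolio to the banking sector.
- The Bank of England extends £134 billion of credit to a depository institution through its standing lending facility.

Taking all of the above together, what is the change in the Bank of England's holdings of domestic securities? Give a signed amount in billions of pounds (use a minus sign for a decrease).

-£433 billion

Bank of England balance sheet:
  Assets:      Securities −£433B, Loans to banks +£134B
  Liabilities: Bank reserves −£299B
Commercial banking system:
  Assets:      Reserves at CB −£299B, Securities +£205B
  Liabilities: Checkable deposits −£228B, Borrowings from CB +£134B
So the change in the Bank of England's holdings of domestic securities is -£433 billion.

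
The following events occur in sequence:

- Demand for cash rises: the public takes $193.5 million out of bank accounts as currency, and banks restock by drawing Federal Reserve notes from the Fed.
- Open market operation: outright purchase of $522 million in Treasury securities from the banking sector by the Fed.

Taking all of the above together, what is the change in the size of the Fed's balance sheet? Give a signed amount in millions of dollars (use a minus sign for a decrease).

+$522 million

Fed balance sheet:
  Assets:      Securities +$522M
  Liabilities: Bank reserves +$328.5M, Currency in circulation +$193.5M
Change in total Fed assets = +$522 million.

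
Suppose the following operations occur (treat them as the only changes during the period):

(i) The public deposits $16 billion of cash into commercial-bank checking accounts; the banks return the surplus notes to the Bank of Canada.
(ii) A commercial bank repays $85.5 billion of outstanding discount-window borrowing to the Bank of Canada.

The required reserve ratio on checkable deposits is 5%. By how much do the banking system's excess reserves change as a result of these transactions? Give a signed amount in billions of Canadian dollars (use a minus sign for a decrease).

-$70.3 billion

Currency deposit $16 billion: reserves +$16B, deposits +$16B.
Discount-window repayment $85.5 billion: reserves −$85.5B, deposits 0.
Totals: Δreserves = −$69.5B, Δdeposits = +$16B.
Δrequired reserves = 5% × +$16B = +$0.8B.
Δexcess reserves = Δreserves − Δrequired = −$69.5B − (+$0.8B) = -$70.3 billion.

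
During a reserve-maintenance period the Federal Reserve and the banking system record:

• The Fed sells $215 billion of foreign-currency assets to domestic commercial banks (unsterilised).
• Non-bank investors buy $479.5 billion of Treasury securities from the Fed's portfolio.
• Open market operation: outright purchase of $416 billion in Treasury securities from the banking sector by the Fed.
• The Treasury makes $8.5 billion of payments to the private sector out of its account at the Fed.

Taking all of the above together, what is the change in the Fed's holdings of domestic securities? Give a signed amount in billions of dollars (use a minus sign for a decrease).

-$63.5 billion

FX sale $215 billion: the Fed's securities portfolio is untouched → 0.
Asset sale (to non-banks) $479.5 billion: securities removed from the Fed's portfolio → −$479.5B.
OMO purchase (from banks) $416 billion: securities added to the Fed's portfolio → +$416B.
Government spending $8.5 billion: the Fed's securities portfolio is untouched → 0.
Net: 0 − 479.5 + 416 + 0 = -$63.5 billion.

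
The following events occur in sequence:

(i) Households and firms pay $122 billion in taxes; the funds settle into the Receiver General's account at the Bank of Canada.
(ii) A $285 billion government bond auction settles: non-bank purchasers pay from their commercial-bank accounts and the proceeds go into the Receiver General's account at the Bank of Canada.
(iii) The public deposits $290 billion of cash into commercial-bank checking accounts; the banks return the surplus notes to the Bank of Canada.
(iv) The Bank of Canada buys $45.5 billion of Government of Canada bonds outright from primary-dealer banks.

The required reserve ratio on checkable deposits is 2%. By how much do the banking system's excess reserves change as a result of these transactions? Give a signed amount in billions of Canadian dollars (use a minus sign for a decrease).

-$69.16 billion

Government account inflow $122 billion: reserves −$122B, deposits −$122B.
Government account inflow $285 billion: reserves −$285B, deposits −$285B.
Currency deposit $290 billion: reserves +$290B, deposits +$290B.
OMO purchase (from banks) $45.5 billion: reserves +$45.5B, deposits 0.
Totals: Δreserves = −$71.5B, Δdeposits = −$117B.
Δrequired reserves = 2% × −$117B = −$2.34B.
Δexcess reserves = Δreserves − Δrequired = −$71.5B − (−$2.34B) = -$69.16 billion.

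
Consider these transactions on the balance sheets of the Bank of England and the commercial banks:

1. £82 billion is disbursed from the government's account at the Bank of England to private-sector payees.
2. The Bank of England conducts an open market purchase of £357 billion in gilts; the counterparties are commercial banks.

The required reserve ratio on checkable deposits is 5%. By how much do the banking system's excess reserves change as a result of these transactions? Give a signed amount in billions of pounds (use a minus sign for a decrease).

Government spending £82 billion: reserves +£82B, deposits +£82B.
OMO purchase (from banks) £357 billion: reserves +£357B, deposits 0.
Totals: Δreserves = +£439B, Δdeposits = +£82B.
Δrequired reserves = 5% × +£82B = +£4.1B.
Δexcess reserves = Δreserves − Δrequired = +£439B − (+£4.1B) = +£434.9 billion.

+£434.9 billion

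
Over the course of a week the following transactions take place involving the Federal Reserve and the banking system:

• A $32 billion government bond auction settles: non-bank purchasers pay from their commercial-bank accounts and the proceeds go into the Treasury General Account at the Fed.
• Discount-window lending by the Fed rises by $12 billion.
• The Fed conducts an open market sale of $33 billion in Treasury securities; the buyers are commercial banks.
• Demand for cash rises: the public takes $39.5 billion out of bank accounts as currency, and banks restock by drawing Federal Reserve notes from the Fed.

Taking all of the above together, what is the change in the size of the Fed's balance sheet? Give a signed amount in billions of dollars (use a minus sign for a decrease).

Fed balance sheet:
  Assets:      Securities −$33B, Loans to banks +$12B
  Liabilities: Bank reserves −$92.5B, Currency in circulation +$39.5B, Government deposits +$32B
Change in total Fed assets = -$21 billion.

-$21 billion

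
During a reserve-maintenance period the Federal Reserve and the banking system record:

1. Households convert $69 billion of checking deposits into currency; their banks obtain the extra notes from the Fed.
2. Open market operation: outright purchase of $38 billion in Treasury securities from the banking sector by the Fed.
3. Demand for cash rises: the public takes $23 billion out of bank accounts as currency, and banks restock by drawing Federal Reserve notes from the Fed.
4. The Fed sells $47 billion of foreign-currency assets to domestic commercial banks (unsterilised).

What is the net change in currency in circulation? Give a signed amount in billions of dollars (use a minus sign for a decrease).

Fed balance sheet:
  Assets:      Securities +$38B, Foreign assets −$47B
  Liabilities: Bank reserves −$101B, Currency in circulation +$92B
So the change in currency in circulation is +$92 billion.

+$92 billion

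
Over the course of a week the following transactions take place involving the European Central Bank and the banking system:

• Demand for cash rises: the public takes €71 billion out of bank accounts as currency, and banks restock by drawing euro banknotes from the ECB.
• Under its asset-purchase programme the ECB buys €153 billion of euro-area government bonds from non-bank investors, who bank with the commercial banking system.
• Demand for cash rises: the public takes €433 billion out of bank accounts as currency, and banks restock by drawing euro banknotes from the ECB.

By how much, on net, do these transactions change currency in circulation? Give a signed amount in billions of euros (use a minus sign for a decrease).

+€504 billion

Currency withdrawal €71 billion: notes leave the central bank → +€71B.
Asset purchase (from non-banks) €153 billion: no currency enters or leaves circulation → 0.
Currency withdrawal €433 billion: notes leave the central bank → +€433B.
Net: 71 + 0 + 433 = +€504 billion.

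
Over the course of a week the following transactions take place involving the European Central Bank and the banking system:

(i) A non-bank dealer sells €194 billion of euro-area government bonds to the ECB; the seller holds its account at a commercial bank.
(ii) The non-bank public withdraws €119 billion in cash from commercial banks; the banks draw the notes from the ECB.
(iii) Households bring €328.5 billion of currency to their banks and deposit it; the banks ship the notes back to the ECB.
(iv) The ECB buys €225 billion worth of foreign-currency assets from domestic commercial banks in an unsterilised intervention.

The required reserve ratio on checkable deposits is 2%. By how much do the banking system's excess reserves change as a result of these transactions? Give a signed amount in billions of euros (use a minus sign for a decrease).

Asset purchase (from non-banks) €194 billion: reserves +€194B, deposits +€194B.
Currency withdrawal €119 billion: reserves −€119B, deposits −€119B.
Currency deposit €328.5 billion: reserves +€328.5B, deposits +€328.5B.
FX purchase €225 billion: reserves +€225B, deposits 0.
Totals: Δreserves = +€628.5B, Δdeposits = +€403.5B.
Δrequired reserves = 2% × +€403.5B = +€8.07B.
Δexcess reserves = Δreserves − Δrequired = +€628.5B − (+€8.07B) = +€620.43 billion.

+€620.43 billion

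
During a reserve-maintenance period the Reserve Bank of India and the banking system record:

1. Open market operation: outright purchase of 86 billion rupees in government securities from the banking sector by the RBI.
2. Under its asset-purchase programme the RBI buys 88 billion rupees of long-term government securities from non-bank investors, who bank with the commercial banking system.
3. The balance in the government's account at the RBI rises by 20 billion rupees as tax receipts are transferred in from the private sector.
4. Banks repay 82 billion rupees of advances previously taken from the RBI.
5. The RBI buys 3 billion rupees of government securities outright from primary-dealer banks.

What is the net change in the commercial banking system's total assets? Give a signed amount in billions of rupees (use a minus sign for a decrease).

-14 billion

OMO purchase (from banks) 86 billion rupees: just an asset swap on bank balance sheets → 0.
Asset purchase (from non-banks) 88 billion rupees: bank balance sheets expand → +88B.
Government account inflow 20 billion rupees: bank balance sheets shrink → −20B.
Discount-window repayment 82 billion rupees: bank balance sheets shrink → −82B.
OMO purchase (from banks) 3 billion rupees: just an asset swap on bank balance sheets → 0.
Net: 0 + 88 − 20 − 82 + 0 = -14 billion.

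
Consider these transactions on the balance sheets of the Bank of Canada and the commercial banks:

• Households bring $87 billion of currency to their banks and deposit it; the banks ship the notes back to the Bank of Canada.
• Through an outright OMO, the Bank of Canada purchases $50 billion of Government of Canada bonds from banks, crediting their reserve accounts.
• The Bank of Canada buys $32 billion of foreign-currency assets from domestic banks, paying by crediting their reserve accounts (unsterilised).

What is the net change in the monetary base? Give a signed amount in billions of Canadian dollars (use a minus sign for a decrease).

+$82 billion

Bank of Canada balance sheet:
  Assets:      Securities +$50B, Foreign assets +$32B
  Liabilities: Bank reserves +$169B, Currency in circulation −$87B
Commercial banking system:
  Assets:      Reserves at CB +$169B, Securities −$50B, Foreign assets −$32B
  Liabilities: Checkable deposits +$87B
Monetary base = currency + reserves: −$87B + (+$169B) = +$82 billion.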